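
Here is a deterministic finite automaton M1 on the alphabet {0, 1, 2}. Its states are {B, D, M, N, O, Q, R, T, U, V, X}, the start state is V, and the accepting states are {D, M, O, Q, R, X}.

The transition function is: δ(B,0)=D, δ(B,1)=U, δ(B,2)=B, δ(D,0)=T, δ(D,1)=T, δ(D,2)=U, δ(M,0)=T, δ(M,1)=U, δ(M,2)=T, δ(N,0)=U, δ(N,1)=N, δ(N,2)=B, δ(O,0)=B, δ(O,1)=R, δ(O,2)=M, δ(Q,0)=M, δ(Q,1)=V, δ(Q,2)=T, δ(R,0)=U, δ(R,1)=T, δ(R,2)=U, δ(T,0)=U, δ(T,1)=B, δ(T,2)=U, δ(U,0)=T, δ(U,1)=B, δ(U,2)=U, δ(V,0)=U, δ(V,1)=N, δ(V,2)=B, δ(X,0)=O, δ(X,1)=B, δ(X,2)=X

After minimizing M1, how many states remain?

First remove the unreachable states {M,O,Q,R,X}; 6 states remain.
P0 = {D} | {B,N,T,U,V}.
Split {B,N,T,U,V} by δ(·,0) → {N,T,U,V} and {B}.
Refine {N,T,U,V} on symbol 1: members go to different blocks, giving {N,V} and {T,U}.
The partition is now stable with 4 blocks: {D} | {N,V} | {B} | {T,U}.

4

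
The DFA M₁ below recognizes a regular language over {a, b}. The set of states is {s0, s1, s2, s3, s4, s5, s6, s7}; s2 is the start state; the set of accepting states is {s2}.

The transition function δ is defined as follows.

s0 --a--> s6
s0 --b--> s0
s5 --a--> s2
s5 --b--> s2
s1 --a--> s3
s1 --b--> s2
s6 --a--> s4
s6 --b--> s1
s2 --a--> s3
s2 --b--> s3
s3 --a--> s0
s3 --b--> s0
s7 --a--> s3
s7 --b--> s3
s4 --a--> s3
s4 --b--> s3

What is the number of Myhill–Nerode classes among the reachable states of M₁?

6

First remove the unreachable states {s5,s7}; 6 states remain.
Initial partition by acceptance: {s2} | {s0,s1,s3,s4,s6}.
Refine {s0,s1,s3,s4,s6} on symbol b: members go to different blocks, giving {s0,s3,s4,s6} and {s1}.
Refine {s0,s3,s4,s6} on symbol b: members go to different blocks, giving {s0,s3,s4} and {s6}.
On input a, block {s0,s3,s4} splits into {s3,s4} and {s0}.
Refine {s3,s4} on symbol a: members go to different blocks, giving {s3} and {s4}.
No further refinement is possible. Final partition (6 blocks): {s2} | {s3} | {s1} | {s6} | {s0} | {s4}.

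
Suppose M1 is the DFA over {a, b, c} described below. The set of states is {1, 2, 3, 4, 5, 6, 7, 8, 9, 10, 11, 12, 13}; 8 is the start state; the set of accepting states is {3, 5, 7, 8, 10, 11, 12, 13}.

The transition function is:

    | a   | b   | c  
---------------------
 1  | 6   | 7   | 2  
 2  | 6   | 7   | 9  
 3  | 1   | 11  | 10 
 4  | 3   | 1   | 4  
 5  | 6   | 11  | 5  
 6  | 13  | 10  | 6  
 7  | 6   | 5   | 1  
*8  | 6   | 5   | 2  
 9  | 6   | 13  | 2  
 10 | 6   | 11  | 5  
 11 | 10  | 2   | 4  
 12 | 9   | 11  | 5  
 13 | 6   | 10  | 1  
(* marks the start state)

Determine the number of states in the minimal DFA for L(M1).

Reachable states from the start: {1,2,3,4,5,6,7,8,9,10,11,13}. Unreachable: {12} — drop them.
Start with accepting vs non-accepting: {3,5,7,8,10,11,13} | {1,2,4,6,9}.
Split {3,5,7,8,10,11,13} by δ(·,a) → {3,5,7,8,10,13} and {11}.
Split {3,5,7,8,10,13} by δ(·,b) → {3,5,10} and {7,8,13}.
On input a, block {1,2,4,6,9} splits into {1,2,9} and {4} and {6}.
On input a, block {3,5,10} splits into {5,10} and {3}.
The partition is now stable with 7 blocks: {5,10} | {1,2,9} | {11} | {7,8,13} | {4} | {6} | {3}.

7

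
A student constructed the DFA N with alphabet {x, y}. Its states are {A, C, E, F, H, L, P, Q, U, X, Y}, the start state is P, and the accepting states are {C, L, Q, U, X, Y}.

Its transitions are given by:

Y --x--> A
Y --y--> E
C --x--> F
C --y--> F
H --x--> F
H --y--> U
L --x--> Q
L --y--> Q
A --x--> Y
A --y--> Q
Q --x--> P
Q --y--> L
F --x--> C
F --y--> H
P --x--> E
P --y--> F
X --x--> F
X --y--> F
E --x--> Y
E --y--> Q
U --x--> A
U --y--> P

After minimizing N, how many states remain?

States {X} cannot be reached from the start state, so discard them.
P0 = {C,L,Q,U,Y} | {A,E,F,H,P}.
Split {C,L,Q,U,Y} by δ(·,x) → {C,Q,U,Y} and {L}.
Refine {C,Q,U,Y} on symbol y: members go to different blocks, giving {C,U,Y} and {Q}.
On input x, block {A,E,F,H,P} splits into {A,E,F} and {H,P}.
Split {C,U,Y} by δ(·,y) → {C,Y} and {U}.
Refine {A,E,F} on symbol y: members go to different blocks, giving {A,E} and {F}.
On input x, block {C,Y} splits into {C} and {Y}.
Refine {H,P} on symbol x: members go to different blocks, giving {P} and {H}.
Stable partition: {C} | {A,E} | {L} | {Q} | {P} | {U} | {F} | {Y} | {H} — 9 equivalence classes.

9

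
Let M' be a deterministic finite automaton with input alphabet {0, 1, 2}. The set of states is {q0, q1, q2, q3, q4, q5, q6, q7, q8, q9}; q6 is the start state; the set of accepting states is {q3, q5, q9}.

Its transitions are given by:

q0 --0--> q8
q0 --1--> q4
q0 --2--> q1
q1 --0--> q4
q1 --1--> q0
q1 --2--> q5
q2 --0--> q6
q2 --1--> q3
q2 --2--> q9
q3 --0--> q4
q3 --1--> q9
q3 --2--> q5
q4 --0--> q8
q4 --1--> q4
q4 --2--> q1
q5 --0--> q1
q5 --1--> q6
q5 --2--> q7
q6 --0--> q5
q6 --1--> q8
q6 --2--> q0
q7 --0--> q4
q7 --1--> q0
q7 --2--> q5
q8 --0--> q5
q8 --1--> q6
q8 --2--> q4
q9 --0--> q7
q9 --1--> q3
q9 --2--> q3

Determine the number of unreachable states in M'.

Starting at q6 and following transitions, the reachable set is {q0, q1, q4, q5, q6, q7, q8}. That leaves q2, q3, q9 unreachable — 3 in total.

3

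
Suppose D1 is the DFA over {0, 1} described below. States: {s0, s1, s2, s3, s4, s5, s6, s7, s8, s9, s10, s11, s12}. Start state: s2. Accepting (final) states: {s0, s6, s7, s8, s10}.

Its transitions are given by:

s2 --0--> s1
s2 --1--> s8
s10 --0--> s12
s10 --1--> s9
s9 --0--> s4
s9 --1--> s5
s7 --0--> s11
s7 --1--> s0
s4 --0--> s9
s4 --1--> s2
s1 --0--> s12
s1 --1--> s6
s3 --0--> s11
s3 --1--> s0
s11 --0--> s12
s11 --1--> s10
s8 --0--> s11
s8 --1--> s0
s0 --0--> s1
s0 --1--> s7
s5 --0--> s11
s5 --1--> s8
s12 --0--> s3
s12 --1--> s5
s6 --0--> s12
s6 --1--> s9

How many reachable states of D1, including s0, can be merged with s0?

Initial partition by acceptance: {s0,s6,s7,s8,s10} | {s1,s2,s3,s4,s5,s9,s11,s12}.
Split {s0,s6,s7,s8,s10} by δ(·,1) → {s0,s7,s8} and {s6,s10}.
On input 1, block {s1,s2,s3,s4,s5,s9,s11,s12} splits into {s2,s3,s5} and {s4,s9,s12} and {s1,s11}.
Refine {s4,s9,s12} on symbol 0: members go to different blocks, giving {s4,s9} and {s12}.
No further refinement is possible. Final partition (6 blocks): {s0,s7,s8} | {s2,s3,s5} | {s6,s10} | {s4,s9} | {s1,s11} | {s12}.
State s0 belongs to the block {s0,s7,s8}, which has 3 states.

3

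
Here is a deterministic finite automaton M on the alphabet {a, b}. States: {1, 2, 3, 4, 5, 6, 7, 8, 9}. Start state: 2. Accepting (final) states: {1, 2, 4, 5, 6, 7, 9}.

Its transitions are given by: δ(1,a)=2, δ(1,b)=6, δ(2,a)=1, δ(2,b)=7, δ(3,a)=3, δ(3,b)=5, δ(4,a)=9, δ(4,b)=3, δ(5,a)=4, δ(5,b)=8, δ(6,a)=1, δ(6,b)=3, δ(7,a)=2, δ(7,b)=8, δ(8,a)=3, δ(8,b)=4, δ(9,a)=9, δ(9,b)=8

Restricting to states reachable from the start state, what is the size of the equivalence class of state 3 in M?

Start with accepting vs non-accepting: {1,2,4,5,6,7,9} | {3,8}.
On input b, block {1,2,4,5,6,7,9} splits into {4,5,6,7,9} and {1,2}.
Refine {4,5,6,7,9} on symbol a: members go to different blocks, giving {4,5,9} and {6,7}.
Stable partition: {4,5,9} | {3,8} | {1,2} | {6,7} — 4 equivalence classes.
State 3 belongs to the block {3,8}, which has 2 states.

2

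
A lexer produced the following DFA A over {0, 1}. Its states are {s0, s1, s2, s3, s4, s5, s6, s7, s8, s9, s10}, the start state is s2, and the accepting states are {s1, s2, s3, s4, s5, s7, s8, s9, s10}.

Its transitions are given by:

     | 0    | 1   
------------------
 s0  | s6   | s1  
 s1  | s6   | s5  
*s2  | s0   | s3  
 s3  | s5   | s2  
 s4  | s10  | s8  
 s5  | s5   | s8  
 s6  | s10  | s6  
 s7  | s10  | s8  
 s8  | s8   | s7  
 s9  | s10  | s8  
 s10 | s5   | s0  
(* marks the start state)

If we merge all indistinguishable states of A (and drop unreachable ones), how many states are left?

Reachable states from the start: {s0,s1,s2,s3,s5,s6,s7,s8,s10}. Unreachable: {s4,s9} — drop them.
P0 = {s1,s2,s3,s5,s7,s8,s10} | {s0,s6}.
Split {s1,s2,s3,s5,s7,s8,s10} by δ(·,0) → {s3,s5,s7,s8,s10} and {s1,s2}.
Split {s3,s5,s7,s8,s10} by δ(·,1) → {s5,s7,s8} and {s3} and {s10}.
On input 0, block {s5,s7,s8} splits into {s5,s8} and {s7}.
Refine {s5,s8} on symbol 1: members go to different blocks, giving {s5} and {s8}.
On input 0, block {s0,s6} splits into {s0} and {s6}.
On input 0, block {s1,s2} splits into {s1} and {s2}.
No further refinement is possible. Final partition (9 blocks): {s5} | {s0} | {s1} | {s3} | {s10} | {s7} | {s8} | {s6} | {s2}.

9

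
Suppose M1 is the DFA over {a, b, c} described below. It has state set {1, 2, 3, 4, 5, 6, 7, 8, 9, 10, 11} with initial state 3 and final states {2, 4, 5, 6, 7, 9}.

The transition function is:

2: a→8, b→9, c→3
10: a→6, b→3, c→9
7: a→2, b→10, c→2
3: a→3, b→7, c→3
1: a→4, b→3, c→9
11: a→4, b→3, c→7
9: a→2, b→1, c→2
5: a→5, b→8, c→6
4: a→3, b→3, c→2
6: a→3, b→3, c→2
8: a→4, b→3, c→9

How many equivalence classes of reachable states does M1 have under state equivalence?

5

States {5,11} cannot be reached from the start state, so discard them.
P0 = {2,4,6,7,9} | {1,3,8,10}.
Refine {2,4,6,7,9} on symbol a: members go to different blocks, giving {2,4,6} and {7,9}.
Split {2,4,6} by δ(·,b) → {4,6} and {2}.
On input a, block {1,3,8,10} splits into {1,8,10} and {3}.
The partition is now stable with 5 blocks: {4,6} | {1,8,10} | {7,9} | {2} | {3}.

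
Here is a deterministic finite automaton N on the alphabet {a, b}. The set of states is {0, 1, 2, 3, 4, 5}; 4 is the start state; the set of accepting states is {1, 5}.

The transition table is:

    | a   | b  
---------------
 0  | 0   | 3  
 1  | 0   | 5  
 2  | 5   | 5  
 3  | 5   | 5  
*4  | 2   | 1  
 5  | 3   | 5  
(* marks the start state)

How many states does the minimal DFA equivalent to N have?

5

All states are reachable from the start state.
Initial partition by acceptance: {1,5} | {0,2,3,4}.
On input a, block {0,2,3,4} splits into {0,4} and {2,3}.
On input a, block {1,5} splits into {1} and {5}.
Refine {0,4} on symbol a: members go to different blocks, giving {0} and {4}.
Stable partition: {1} | {0} | {2,3} | {5} | {4} — 5 equivalence classes.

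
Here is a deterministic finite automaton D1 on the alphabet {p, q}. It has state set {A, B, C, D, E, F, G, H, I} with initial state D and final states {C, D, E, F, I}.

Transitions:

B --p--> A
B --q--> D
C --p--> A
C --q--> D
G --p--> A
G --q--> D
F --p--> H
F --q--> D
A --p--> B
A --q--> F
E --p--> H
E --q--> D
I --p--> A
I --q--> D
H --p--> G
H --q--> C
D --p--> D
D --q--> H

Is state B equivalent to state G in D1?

States {E,I} cannot be reached from the start state, so discard them.
Start with accepting vs non-accepting: {C,D,F} | {A,B,G,H}.
On input p, block {C,D,F} splits into {C,F} and {D}.
On input q, block {A,B,G,H} splits into {A,H} and {B,G}.
The partition is now stable with 4 blocks: {C,F} | {A,H} | {D} | {B,G}.
B and G lie in the same block of the stable partition, so they are equivalent — no string distinguishes them.

Yes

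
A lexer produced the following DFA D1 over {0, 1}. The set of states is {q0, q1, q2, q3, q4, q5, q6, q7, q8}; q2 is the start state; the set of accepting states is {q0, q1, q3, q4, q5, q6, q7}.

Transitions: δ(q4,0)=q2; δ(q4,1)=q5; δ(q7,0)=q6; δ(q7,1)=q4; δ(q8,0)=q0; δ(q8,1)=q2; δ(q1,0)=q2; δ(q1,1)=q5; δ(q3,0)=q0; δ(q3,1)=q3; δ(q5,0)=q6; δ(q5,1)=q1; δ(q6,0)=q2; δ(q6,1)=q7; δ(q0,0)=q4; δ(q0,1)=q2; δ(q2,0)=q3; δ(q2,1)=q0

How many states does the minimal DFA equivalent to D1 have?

5

Reachable states from the start: {q0,q1,q2,q3,q4,q5,q6,q7}. Unreachable: {q8} — drop them.
Initial partition by acceptance: {q0,q1,q3,q4,q5,q6,q7} | {q2}.
Refine {q0,q1,q3,q4,q5,q6,q7} on symbol 0: members go to different blocks, giving {q0,q3,q5,q7} and {q1,q4,q6}.
Split {q0,q3,q5,q7} by δ(·,0) → {q0,q5,q7} and {q3}.
Refine {q0,q5,q7} on symbol 1: members go to different blocks, giving {q5,q7} and {q0}.
No further refinement is possible. Final partition (5 blocks): {q5,q7} | {q2} | {q1,q4,q6} | {q3} | {q0}.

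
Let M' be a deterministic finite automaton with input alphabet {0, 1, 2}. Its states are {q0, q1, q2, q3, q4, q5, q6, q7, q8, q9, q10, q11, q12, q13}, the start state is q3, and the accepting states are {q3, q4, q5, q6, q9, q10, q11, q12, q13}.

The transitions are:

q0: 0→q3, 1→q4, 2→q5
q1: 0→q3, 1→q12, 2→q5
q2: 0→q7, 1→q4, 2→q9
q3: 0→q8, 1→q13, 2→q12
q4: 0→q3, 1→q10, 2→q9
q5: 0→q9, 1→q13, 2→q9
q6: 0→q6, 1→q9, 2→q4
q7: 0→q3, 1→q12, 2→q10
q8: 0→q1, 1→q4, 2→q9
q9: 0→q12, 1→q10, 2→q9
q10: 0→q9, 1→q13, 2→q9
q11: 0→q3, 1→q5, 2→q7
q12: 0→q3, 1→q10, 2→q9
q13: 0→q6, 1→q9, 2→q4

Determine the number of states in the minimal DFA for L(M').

First remove the unreachable states {q0,q2,q7,q11}; 10 states remain.
Initial partition by acceptance: {q3,q4,q5,q6,q9,q10,q12,q13} | {q1,q8}.
Refine {q3,q4,q5,q6,q9,q10,q12,q13} on symbol 0: members go to different blocks, giving {q4,q5,q6,q9,q10,q12,q13} and {q3}.
Split {q4,q5,q6,q9,q10,q12,q13} by δ(·,0) → {q5,q6,q9,q10,q13} and {q4,q12}.
Split {q5,q6,q9,q10,q13} by δ(·,0) → {q5,q6,q10,q13} and {q9}.
On input 0, block {q5,q6,q10,q13} splits into {q5,q10} and {q6,q13}.
Refine {q1,q8} on symbol 0: members go to different blocks, giving {q1} and {q8}.
No further refinement is possible. Final partition (7 blocks): {q5,q10} | {q1} | {q3} | {q4,q12} | {q9} | {q6,q13} | {q8}.

7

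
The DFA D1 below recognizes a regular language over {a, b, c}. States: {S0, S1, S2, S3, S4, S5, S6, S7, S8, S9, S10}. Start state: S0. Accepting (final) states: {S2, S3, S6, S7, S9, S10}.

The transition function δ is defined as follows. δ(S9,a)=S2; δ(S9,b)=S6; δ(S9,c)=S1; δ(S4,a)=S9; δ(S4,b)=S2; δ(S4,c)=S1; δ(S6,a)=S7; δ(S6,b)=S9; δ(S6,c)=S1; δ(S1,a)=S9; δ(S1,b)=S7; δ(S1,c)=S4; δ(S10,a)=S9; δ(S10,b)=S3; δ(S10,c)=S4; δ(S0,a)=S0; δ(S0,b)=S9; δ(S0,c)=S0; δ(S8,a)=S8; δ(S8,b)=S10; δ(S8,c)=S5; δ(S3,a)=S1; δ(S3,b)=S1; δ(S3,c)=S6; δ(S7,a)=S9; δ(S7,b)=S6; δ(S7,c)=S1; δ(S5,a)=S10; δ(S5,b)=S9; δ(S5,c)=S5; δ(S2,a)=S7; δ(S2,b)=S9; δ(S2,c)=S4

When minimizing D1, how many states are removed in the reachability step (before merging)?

BFS from S0 reaches {S0, S1, S2, S4, S6, S7, S9}; the 4 state(s) S3, S5, S8, S10 are never visited.

4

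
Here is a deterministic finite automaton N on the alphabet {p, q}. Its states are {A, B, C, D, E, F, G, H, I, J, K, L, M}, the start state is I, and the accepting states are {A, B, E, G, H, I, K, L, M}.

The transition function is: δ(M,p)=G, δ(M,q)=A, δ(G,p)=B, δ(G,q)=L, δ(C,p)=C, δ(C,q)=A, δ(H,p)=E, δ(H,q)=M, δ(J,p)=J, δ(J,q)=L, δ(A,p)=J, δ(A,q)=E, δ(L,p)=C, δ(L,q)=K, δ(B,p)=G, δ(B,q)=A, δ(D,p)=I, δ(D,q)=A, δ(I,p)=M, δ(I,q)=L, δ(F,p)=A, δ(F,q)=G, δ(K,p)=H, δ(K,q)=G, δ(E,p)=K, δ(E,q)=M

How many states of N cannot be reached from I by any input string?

2

No path from I leads to D, F; the other 11 states are all reachable.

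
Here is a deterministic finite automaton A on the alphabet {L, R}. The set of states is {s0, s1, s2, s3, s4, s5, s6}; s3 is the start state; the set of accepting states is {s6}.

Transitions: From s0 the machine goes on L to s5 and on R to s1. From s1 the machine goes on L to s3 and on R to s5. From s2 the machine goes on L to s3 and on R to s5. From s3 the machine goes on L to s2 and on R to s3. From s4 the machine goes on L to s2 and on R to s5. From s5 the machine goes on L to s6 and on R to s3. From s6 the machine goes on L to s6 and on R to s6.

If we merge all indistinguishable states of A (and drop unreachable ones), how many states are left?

Reachable states from the start: {s2,s3,s5,s6}. Unreachable: {s0,s1,s4} — drop them.
Start with accepting vs non-accepting: {s6} | {s2,s3,s5}.
On input L, block {s2,s3,s5} splits into {s2,s3} and {s5}.
Refine {s2,s3} on symbol R: members go to different blocks, giving {s2} and {s3}.
The partition is now stable with 4 blocks: {s6} | {s2} | {s5} | {s3}.

4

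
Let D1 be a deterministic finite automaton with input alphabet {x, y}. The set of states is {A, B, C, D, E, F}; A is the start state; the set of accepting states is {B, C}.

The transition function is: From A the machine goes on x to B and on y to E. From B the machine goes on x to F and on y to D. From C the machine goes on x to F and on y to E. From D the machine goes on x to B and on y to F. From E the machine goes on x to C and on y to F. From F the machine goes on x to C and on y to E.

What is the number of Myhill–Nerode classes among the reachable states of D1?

2

Every state is reachable, so we keep all 6.
Initial partition by acceptance: {B,C} | {A,D,E,F}.
The partition is now stable with 2 blocks: {B,C} | {A,D,E,F}.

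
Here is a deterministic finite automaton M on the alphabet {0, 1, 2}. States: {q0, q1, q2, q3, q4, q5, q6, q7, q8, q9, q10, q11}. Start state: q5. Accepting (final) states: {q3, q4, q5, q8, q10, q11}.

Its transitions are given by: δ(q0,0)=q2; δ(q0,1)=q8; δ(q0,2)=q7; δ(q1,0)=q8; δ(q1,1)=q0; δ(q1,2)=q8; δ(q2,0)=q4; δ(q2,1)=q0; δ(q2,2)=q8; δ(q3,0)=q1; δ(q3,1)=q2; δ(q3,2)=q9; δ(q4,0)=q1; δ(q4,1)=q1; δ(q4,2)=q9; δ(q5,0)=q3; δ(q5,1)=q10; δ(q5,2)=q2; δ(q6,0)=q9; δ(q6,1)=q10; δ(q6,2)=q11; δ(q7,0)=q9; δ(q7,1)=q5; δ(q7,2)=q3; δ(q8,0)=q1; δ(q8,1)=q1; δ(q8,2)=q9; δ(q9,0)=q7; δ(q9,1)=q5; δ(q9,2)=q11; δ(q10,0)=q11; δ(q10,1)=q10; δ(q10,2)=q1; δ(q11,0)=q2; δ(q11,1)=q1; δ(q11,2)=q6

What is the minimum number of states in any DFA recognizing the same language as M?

P0 = {q3,q4,q5,q8,q10,q11} | {q0,q1,q2,q6,q7,q9}.
Refine {q3,q4,q5,q8,q10,q11} on symbol 0: members go to different blocks, giving {q3,q4,q8,q11} and {q5,q10}.
Split {q0,q1,q2,q6,q7,q9} by δ(·,0) → {q0,q6,q7,q9} and {q1,q2}.
On input 0, block {q0,q6,q7,q9} splits into {q6,q7,q9} and {q0}.
Stable partition: {q3,q4,q8,q11} | {q6,q7,q9} | {q5,q10} | {q1,q2} | {q0} — 5 equivalence classes.

5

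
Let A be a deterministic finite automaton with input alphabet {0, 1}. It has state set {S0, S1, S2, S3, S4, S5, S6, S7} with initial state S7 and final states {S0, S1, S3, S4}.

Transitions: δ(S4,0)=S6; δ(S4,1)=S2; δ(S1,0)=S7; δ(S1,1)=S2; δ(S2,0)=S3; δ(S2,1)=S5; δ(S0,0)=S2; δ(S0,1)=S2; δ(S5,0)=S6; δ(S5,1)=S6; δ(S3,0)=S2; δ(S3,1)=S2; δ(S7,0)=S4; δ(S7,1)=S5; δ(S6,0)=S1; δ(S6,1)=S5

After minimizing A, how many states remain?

3

States {S0} cannot be reached from the start state, so discard them.
Start with accepting vs non-accepting: {S1,S3,S4} | {S2,S5,S6,S7}.
Refine {S2,S5,S6,S7} on symbol 0: members go to different blocks, giving {S2,S6,S7} and {S5}.
No further refinement is possible. Final partition (3 blocks): {S1,S3,S4} | {S2,S6,S7} | {S5}.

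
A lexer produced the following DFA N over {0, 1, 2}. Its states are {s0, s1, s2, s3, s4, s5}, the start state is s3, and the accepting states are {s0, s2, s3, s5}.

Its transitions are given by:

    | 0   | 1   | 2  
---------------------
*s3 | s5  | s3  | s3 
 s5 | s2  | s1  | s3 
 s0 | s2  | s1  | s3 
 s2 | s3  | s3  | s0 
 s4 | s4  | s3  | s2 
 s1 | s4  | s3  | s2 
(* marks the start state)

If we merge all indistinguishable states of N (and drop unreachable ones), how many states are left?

4

All states are reachable from the start state.
P0 = {s0,s2,s3,s5} | {s1,s4}.
Split {s0,s2,s3,s5} by δ(·,1) → {s0,s5} and {s2,s3}.
Refine {s2,s3} on symbol 0: members go to different blocks, giving {s2} and {s3}.
The partition is now stable with 4 blocks: {s0,s5} | {s1,s4} | {s2} | {s3}.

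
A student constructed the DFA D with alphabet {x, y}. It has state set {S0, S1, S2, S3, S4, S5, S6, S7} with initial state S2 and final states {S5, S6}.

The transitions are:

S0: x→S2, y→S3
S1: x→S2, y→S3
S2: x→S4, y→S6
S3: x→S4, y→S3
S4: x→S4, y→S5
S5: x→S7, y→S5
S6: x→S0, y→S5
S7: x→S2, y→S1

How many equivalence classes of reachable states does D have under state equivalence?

3

P0 = {S5,S6} | {S0,S1,S2,S3,S4,S7}.
Split {S0,S1,S2,S3,S4,S7} by δ(·,y) → {S0,S1,S3,S7} and {S2,S4}.
Stable partition: {S5,S6} | {S0,S1,S3,S7} | {S2,S4} — 3 equivalence classes.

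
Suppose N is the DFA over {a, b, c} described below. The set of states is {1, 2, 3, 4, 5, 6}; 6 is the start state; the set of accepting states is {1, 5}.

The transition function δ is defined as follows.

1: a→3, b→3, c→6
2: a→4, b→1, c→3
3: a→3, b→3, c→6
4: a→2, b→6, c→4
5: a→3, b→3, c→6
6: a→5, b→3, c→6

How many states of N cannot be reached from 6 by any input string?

BFS from 6 reaches {3, 5, 6}; the 3 state(s) 1, 2, 4 are never visited.

3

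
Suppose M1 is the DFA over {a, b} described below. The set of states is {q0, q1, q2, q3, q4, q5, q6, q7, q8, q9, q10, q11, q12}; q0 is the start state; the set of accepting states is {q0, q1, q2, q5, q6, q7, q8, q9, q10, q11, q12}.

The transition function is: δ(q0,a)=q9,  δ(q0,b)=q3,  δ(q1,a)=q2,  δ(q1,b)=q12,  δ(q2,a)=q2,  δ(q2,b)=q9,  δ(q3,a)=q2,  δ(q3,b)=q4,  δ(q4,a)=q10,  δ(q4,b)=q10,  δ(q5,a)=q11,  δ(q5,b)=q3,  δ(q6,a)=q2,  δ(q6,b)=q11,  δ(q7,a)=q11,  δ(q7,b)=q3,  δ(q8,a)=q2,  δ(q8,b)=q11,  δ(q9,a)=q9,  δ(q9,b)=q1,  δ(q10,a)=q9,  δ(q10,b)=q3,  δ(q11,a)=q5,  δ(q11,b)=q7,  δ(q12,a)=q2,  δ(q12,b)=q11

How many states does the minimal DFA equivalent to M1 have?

9

First remove the unreachable states {q6,q8}; 11 states remain.
Initial partition by acceptance: {q0,q1,q2,q5,q7,q9,q10,q11,q12} | {q3,q4}.
Split {q0,q1,q2,q5,q7,q9,q10,q11,q12} by δ(·,b) → {q1,q2,q9,q11,q12} and {q0,q5,q7,q10}.
On input a, block {q1,q2,q9,q11,q12} splits into {q1,q2,q9,q12} and {q11}.
Split {q1,q2,q9,q12} by δ(·,b) → {q1,q2,q9} and {q12}.
Refine {q1,q2,q9} on symbol b: members go to different blocks, giving {q2,q9} and {q1}.
Refine {q2,q9} on symbol b: members go to different blocks, giving {q2} and {q9}.
On input a, block {q3,q4} splits into {q3} and {q4}.
Split {q0,q5,q7,q10} by δ(·,a) → {q0,q10} and {q5,q7}.
The partition is now stable with 9 blocks: {q2} | {q3} | {q0,q10} | {q11} | {q12} | {q1} | {q9} | {q4} | {q5,q7}.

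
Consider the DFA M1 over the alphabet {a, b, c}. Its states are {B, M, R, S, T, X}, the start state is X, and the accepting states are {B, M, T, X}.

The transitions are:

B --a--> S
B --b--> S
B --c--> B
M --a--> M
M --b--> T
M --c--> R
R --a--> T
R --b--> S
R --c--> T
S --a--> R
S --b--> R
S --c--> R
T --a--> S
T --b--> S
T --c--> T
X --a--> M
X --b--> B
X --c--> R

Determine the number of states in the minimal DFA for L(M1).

4

P0 = {B,M,T,X} | {R,S}.
Split {B,M,T,X} by δ(·,a) → {B,T} and {M,X}.
Split {R,S} by δ(·,a) → {S} and {R}.
Stable partition: {B,T} | {S} | {M,X} | {R} — 4 equivalence classes.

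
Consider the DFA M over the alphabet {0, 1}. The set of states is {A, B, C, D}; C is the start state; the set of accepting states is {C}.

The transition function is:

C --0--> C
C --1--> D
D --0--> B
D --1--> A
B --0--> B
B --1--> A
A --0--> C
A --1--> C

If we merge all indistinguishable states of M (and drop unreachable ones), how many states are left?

3

All states are reachable from the start state.
Start with accepting vs non-accepting: {C} | {A,B,D}.
Refine {A,B,D} on symbol 0: members go to different blocks, giving {B,D} and {A}.
Stable partition: {C} | {B,D} | {A} — 3 equivalence classes.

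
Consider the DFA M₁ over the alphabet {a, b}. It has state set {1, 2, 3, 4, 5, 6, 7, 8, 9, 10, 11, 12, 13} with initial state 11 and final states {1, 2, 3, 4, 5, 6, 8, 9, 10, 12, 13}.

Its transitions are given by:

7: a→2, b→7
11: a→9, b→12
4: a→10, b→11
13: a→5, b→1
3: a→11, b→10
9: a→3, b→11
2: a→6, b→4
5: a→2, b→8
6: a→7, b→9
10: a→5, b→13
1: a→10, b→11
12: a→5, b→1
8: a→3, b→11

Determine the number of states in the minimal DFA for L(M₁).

10

All states are reachable from the start state.
P0 = {1,2,3,4,5,6,8,9,10,12,13} | {7,11}.
Split {1,2,3,4,5,6,8,9,10,12,13} by δ(·,a) → {1,2,4,5,8,9,10,12,13} and {3,6}.
Split {1,2,4,5,8,9,10,12,13} by δ(·,a) → {1,4,5,10,12,13} and {2,8,9}.
Refine {1,4,5,10,12,13} on symbol a: members go to different blocks, giving {1,4,10,12,13} and {5}.
On input a, block {1,4,10,12,13} splits into {10,12,13} and {1,4}.
Refine {10,12,13} on symbol b: members go to different blocks, giving {12,13} and {10}.
Split {7,11} by δ(·,b) → {7} and {11}.
Refine {3,6} on symbol a: members go to different blocks, giving {3} and {6}.
On input a, block {2,8,9} splits into {8,9} and {2}.
The partition is now stable with 10 blocks: {12,13} | {7} | {3} | {8,9} | {5} | {1,4} | {10} | {11} | {6} | {2}.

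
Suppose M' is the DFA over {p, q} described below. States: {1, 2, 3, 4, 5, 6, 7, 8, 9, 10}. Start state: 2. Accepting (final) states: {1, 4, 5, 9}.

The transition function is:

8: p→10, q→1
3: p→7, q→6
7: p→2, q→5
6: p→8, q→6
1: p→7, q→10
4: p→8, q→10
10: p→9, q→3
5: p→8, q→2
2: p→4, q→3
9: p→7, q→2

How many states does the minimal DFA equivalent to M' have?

4

Initial partition by acceptance: {1,4,5,9} | {2,3,6,7,8,10}.
On input p, block {2,3,6,7,8,10} splits into {3,6,7,8} and {2,10}.
Refine {3,6,7,8} on symbol p: members go to different blocks, giving {3,6} and {7,8}.
Stable partition: {1,4,5,9} | {3,6} | {2,10} | {7,8} — 4 equivalence classes.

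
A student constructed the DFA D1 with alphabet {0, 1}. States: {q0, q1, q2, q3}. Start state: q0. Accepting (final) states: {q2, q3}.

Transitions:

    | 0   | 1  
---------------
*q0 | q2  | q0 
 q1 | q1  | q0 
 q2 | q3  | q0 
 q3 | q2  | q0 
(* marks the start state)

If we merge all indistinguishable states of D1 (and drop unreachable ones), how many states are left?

2

States {q1} cannot be reached from the start state, so discard them.
P0 = {q2,q3} | {q0}.
No further refinement is possible. Final partition (2 blocks): {q2,q3} | {q0}.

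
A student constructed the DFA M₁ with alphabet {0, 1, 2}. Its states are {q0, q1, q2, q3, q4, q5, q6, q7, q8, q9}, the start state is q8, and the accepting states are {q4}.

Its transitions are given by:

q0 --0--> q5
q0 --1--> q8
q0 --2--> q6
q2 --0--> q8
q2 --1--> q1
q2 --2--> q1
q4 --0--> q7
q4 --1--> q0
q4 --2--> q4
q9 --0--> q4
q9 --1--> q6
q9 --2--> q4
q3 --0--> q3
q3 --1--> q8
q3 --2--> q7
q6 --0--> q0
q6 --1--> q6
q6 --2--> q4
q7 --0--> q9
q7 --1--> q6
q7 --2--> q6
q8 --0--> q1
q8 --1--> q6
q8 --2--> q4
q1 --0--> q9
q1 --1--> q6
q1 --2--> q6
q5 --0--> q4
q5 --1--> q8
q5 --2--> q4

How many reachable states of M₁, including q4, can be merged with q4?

1

States {q2,q3} cannot be reached from the start state, so discard them.
P0 = {q4} | {q0,q1,q5,q6,q7,q8,q9}.
Refine {q0,q1,q5,q6,q7,q8,q9} on symbol 0: members go to different blocks, giving {q0,q1,q6,q7,q8} and {q5,q9}.
Split {q0,q1,q6,q7,q8} by δ(·,0) → {q0,q1,q7} and {q6,q8}.
The partition is now stable with 4 blocks: {q4} | {q0,q1,q7} | {q5,q9} | {q6,q8}.
State q4 belongs to the block {q4}, which has 1 states.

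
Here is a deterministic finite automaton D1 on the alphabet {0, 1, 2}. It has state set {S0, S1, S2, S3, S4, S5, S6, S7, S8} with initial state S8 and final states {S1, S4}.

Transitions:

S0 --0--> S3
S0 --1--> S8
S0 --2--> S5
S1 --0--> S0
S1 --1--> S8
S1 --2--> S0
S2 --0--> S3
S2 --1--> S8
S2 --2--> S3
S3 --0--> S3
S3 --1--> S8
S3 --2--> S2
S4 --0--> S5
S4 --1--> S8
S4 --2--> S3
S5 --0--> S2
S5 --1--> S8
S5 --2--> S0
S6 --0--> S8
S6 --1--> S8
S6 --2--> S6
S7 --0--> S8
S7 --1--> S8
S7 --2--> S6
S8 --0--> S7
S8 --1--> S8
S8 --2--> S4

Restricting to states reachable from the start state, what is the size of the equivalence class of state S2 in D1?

States {S1} cannot be reached from the start state, so discard them.
Start with accepting vs non-accepting: {S4} | {S0,S2,S3,S5,S6,S7,S8}.
On input 2, block {S0,S2,S3,S5,S6,S7,S8} splits into {S0,S2,S3,S5,S6,S7} and {S8}.
Refine {S0,S2,S3,S5,S6,S7} on symbol 0: members go to different blocks, giving {S0,S2,S3,S5} and {S6,S7}.
The partition is now stable with 4 blocks: {S4} | {S0,S2,S3,S5} | {S8} | {S6,S7}.
State S2 belongs to the block {S0,S2,S3,S5}, which has 4 states.

4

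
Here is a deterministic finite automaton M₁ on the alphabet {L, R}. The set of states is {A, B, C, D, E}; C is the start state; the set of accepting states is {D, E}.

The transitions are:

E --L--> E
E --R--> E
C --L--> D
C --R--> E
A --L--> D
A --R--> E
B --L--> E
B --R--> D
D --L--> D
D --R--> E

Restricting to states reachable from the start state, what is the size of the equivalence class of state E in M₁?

First remove the unreachable states {A,B}; 3 states remain.
Initial partition by acceptance: {D,E} | {C}.
Stable partition: {D,E} | {C} — 2 equivalence classes.
The equivalence class containing E is {D,E}, of size 2.

2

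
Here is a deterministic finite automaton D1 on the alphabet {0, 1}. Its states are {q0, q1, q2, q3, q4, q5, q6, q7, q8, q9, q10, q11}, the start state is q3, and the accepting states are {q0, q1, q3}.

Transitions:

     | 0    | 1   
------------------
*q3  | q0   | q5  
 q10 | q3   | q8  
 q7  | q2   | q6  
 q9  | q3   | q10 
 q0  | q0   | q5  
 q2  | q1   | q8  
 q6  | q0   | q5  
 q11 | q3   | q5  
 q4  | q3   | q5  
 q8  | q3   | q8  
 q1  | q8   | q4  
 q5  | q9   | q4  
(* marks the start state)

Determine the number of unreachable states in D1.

5

Starting at q3 and following transitions, the reachable set is {q0, q3, q4, q5, q8, q9, q10}. That leaves q1, q2, q6, q7, q11 unreachable — 5 in total.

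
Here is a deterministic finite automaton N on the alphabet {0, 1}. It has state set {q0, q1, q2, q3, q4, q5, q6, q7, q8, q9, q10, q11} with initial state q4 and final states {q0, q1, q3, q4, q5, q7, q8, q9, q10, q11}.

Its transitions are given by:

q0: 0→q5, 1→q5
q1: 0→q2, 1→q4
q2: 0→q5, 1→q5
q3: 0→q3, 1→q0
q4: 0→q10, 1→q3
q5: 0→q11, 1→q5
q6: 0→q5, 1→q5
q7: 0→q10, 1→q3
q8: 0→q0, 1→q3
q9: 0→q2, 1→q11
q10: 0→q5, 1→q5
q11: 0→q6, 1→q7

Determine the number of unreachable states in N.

BFS from q4 reaches {q0, q3, q4, q5, q6, q7, q10, q11}; the 4 state(s) q1, q2, q8, q9 are never visited.

4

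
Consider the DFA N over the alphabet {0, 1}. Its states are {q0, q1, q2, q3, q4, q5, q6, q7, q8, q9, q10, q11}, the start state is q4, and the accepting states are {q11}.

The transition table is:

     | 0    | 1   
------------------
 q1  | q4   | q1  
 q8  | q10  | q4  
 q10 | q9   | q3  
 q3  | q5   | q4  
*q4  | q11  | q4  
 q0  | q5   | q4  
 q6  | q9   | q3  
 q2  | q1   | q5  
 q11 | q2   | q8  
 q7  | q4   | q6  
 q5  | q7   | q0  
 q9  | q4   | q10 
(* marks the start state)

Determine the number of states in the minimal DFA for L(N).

P0 = {q11} | {q0,q1,q2,q3,q4,q5,q6,q7,q8,q9,q10}.
Split {q0,q1,q2,q3,q4,q5,q6,q7,q8,q9,q10} by δ(·,0) → {q0,q1,q2,q3,q5,q6,q7,q8,q9,q10} and {q4}.
Refine {q0,q1,q2,q3,q5,q6,q7,q8,q9,q10} on symbol 0: members go to different blocks, giving {q0,q2,q3,q5,q6,q8,q10} and {q1,q7,q9}.
Split {q0,q2,q3,q5,q6,q8,q10} by δ(·,0) → {q2,q5,q6,q10} and {q0,q3,q8}.
Split {q2,q5,q6,q10} by δ(·,1) → {q5,q6,q10} and {q2}.
Split {q1,q7,q9} by δ(·,1) → {q7,q9} and {q1}.
The partition is now stable with 7 blocks: {q11} | {q5,q6,q10} | {q4} | {q7,q9} | {q0,q3,q8} | {q2} | {q1}.

7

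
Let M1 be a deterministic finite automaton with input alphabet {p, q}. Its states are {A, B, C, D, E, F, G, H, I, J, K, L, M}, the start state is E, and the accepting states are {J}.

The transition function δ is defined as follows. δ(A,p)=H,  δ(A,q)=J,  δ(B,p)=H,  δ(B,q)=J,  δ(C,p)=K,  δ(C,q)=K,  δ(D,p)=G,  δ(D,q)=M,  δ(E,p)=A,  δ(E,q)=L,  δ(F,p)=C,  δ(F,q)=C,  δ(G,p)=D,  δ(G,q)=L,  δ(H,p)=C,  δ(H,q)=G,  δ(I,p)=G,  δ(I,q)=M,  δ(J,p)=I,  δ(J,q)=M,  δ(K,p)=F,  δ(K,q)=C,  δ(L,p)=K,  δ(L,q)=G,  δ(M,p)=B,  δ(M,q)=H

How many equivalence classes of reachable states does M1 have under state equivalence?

All states are reachable from the start state.
P0 = {J} | {A,B,C,D,E,F,G,H,I,K,L,M}.
On input q, block {A,B,C,D,E,F,G,H,I,K,L,M} splits into {C,D,E,F,G,H,I,K,L,M} and {A,B}.
Split {C,D,E,F,G,H,I,K,L,M} by δ(·,p) → {C,D,F,G,H,I,K,L} and {E,M}.
Split {C,D,F,G,H,I,K,L} by δ(·,q) → {C,F,G,H,K,L} and {D,I}.
Refine {C,F,G,H,K,L} on symbol p: members go to different blocks, giving {C,F,H,K,L} and {G}.
Refine {C,F,H,K,L} on symbol q: members go to different blocks, giving {C,F,K} and {H,L}.
No further refinement is possible. Final partition (7 blocks): {J} | {C,F,K} | {A,B} | {E,M} | {D,I} | {G} | {H,L}.

7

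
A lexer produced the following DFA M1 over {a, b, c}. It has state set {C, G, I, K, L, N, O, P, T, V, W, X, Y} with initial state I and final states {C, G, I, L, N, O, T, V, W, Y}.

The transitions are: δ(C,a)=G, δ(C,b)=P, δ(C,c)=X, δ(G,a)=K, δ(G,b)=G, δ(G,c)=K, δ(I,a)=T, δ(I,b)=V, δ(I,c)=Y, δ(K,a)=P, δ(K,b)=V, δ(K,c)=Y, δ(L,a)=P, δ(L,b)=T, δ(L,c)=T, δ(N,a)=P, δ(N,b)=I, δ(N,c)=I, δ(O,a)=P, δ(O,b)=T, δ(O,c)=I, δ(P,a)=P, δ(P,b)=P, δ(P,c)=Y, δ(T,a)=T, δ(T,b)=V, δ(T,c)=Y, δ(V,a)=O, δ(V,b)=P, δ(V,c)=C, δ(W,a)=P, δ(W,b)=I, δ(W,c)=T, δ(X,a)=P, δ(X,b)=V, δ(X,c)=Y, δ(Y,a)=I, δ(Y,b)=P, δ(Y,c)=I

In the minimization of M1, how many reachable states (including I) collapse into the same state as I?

First remove the unreachable states {L,N,W}; 10 states remain.
Initial partition by acceptance: {C,G,I,O,T,V,Y} | {K,P,X}.
Split {C,G,I,O,T,V,Y} by δ(·,a) → {C,I,T,V,Y} and {G,O}.
On input a, block {C,I,T,V,Y} splits into {I,T,Y} and {C,V}.
Split {I,T,Y} by δ(·,b) → {I,T} and {Y}.
Split {K,P,X} by δ(·,b) → {K,X} and {P}.
Refine {G,O} on symbol a: members go to different blocks, giving {O} and {G}.
Refine {C,V} on symbol a: members go to different blocks, giving {C} and {V}.
Stable partition: {I,T} | {K,X} | {O} | {C} | {Y} | {P} | {G} | {V} — 8 equivalence classes.
State I belongs to the block {I,T}, which has 2 states.

2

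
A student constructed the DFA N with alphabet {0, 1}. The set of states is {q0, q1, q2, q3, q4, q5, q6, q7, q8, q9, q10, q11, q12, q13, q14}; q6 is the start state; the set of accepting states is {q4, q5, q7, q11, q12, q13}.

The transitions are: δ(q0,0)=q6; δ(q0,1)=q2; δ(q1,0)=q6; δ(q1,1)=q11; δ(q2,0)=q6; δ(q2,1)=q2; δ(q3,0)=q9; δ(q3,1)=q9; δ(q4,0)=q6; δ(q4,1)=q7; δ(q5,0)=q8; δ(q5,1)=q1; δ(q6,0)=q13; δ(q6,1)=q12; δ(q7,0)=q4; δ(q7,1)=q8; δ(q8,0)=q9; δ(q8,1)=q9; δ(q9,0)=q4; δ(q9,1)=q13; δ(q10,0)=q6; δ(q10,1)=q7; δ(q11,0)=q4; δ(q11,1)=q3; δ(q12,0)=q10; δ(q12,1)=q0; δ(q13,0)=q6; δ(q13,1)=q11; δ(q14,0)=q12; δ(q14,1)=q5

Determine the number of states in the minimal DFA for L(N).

States {q1,q5,q14} cannot be reached from the start state, so discard them.
Initial partition by acceptance: {q4,q7,q11,q12,q13} | {q0,q2,q3,q6,q8,q9,q10}.
On input 0, block {q4,q7,q11,q12,q13} splits into {q4,q12,q13} and {q7,q11}.
Split {q4,q12,q13} by δ(·,1) → {q4,q13} and {q12}.
On input 0, block {q0,q2,q3,q6,q8,q9,q10} splits into {q0,q2,q3,q8,q10} and {q6,q9}.
Split {q0,q2,q3,q8,q10} by δ(·,1) → {q0,q2} and {q3,q8} and {q10}.
Split {q6,q9} by δ(·,1) → {q6} and {q9}.
Stable partition: {q4,q13} | {q0,q2} | {q7,q11} | {q12} | {q6} | {q3,q8} | {q10} | {q9} — 8 equivalence classes.

8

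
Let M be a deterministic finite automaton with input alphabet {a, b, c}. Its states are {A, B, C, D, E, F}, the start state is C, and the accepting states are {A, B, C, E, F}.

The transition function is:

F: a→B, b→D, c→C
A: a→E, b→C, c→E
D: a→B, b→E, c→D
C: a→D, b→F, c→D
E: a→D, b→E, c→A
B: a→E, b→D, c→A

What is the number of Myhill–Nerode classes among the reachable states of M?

6

Every state is reachable, so we keep all 6.
Initial partition by acceptance: {A,B,C,E,F} | {D}.
Split {A,B,C,E,F} by δ(·,a) → {A,B,F} and {C,E}.
Refine {A,B,F} on symbol a: members go to different blocks, giving {A,B} and {F}.
Split {A,B} by δ(·,b) → {A} and {B}.
On input b, block {C,E} splits into {C} and {E}.
Stable partition: {A} | {D} | {C} | {F} | {B} | {E} — 6 equivalence classes.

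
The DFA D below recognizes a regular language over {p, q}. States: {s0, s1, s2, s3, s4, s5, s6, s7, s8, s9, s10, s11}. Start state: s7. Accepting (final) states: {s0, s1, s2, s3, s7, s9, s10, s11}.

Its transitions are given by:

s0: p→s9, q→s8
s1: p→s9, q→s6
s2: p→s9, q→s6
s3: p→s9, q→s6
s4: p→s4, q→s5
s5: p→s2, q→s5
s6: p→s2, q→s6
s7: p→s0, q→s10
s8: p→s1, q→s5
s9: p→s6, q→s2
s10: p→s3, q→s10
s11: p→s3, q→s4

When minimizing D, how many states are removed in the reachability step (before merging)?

2

No path from s7 leads to s4, s11; the other 10 states are all reachable.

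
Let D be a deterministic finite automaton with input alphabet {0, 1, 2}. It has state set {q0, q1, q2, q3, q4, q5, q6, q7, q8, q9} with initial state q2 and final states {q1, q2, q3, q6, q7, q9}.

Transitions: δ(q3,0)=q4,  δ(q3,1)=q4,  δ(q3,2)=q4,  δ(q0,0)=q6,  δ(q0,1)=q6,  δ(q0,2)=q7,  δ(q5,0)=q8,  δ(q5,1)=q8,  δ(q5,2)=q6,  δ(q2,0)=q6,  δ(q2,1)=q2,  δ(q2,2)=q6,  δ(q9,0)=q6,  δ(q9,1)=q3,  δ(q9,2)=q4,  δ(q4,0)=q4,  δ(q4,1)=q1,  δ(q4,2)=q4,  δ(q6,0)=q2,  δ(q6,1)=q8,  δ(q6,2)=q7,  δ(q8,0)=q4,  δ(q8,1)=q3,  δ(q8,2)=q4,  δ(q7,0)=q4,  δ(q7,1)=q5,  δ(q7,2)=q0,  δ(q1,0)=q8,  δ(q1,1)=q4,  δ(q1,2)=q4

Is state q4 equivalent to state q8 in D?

Yes

States {q9} cannot be reached from the start state, so discard them.
Initial partition by acceptance: {q1,q2,q3,q6,q7} | {q0,q4,q5,q8}.
On input 0, block {q1,q2,q3,q6,q7} splits into {q1,q3,q7} and {q2,q6}.
On input 0, block {q0,q4,q5,q8} splits into {q4,q5,q8} and {q0}.
On input 2, block {q1,q3,q7} splits into {q1,q3} and {q7}.
Split {q4,q5,q8} by δ(·,1) → {q4,q8} and {q5}.
On input 1, block {q2,q6} splits into {q2} and {q6}.
No further refinement is possible. Final partition (7 blocks): {q1,q3} | {q4,q8} | {q2} | {q0} | {q7} | {q5} | {q6}.
q4 and q8 lie in the same block of the stable partition, so they are equivalent — no string distinguishes them.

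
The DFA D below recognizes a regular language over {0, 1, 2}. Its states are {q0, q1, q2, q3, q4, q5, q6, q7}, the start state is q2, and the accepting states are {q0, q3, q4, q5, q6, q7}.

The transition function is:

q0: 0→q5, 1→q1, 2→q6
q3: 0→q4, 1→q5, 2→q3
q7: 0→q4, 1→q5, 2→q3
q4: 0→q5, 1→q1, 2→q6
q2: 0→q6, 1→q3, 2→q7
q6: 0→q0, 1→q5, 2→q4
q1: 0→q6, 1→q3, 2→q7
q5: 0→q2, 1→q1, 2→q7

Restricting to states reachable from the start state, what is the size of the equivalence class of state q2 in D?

P0 = {q0,q3,q4,q5,q6,q7} | {q1,q2}.
Split {q0,q3,q4,q5,q6,q7} by δ(·,0) → {q0,q3,q4,q6,q7} and {q5}.
Split {q0,q3,q4,q6,q7} by δ(·,0) → {q3,q6,q7} and {q0,q4}.
On input 2, block {q3,q6,q7} splits into {q3,q7} and {q6}.
Stable partition: {q3,q7} | {q1,q2} | {q5} | {q0,q4} | {q6} — 5 equivalence classes.
State q2 belongs to the block {q1,q2}, which has 2 states.

2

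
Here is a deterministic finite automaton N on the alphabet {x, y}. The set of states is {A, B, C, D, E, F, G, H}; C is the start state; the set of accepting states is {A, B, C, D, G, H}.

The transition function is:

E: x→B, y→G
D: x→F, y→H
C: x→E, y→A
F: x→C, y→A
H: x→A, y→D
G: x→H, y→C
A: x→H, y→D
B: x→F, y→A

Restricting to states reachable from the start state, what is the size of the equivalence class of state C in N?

3

Initial partition by acceptance: {A,B,C,D,G,H} | {E,F}.
On input x, block {A,B,C,D,G,H} splits into {A,G,H} and {B,C,D}.
The partition is now stable with 3 blocks: {A,G,H} | {E,F} | {B,C,D}.
State C belongs to the block {B,C,D}, which has 3 states.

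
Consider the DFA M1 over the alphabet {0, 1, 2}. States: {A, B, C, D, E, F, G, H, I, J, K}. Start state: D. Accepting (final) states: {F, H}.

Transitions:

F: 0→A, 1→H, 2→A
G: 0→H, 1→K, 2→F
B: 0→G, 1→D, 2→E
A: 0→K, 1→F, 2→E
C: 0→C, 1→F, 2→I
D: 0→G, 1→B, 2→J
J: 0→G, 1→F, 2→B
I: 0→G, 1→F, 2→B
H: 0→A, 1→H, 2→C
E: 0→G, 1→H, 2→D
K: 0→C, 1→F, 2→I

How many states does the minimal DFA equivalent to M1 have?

Initial partition by acceptance: {F,H} | {A,B,C,D,E,G,I,J,K}.
Refine {A,B,C,D,E,G,I,J,K} on symbol 0: members go to different blocks, giving {A,B,C,D,E,I,J,K} and {G}.
Refine {A,B,C,D,E,I,J,K} on symbol 0: members go to different blocks, giving {B,D,E,I,J} and {A,C,K}.
On input 1, block {B,D,E,I,J} splits into {E,I,J} and {B,D}.
The partition is now stable with 5 blocks: {F,H} | {E,I,J} | {G} | {A,C,K} | {B,D}.

5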